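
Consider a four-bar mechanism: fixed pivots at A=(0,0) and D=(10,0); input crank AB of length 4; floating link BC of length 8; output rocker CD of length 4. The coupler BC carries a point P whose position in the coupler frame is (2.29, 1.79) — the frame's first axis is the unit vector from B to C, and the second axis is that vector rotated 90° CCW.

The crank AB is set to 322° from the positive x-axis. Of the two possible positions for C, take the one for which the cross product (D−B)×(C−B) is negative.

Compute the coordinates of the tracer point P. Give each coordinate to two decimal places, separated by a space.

A=(0,0), D=(10.00,0)
B = A + 4.00·(cos322°, sin322°) = (3.1520, -2.4626)
|BD| = 7.2773
circle(B,8.00) ∩ circle(D,4.00): a=6.9366, h=3.9855
  candidates: C₊=(8.3307,3.6350) cross=29.003; C₋=(11.0281,-3.8656) cross=-29.003
  mode - wants cross < 0 → take C=(11.0281,-3.8656) (cross=-29.003)
ex = (C−B)/|BC| = (0.9845,-0.1754); ey = (0.1754,0.9845)
P = B + 2.29·ex + 1.79·ey = (5.7205,-1.1020)

5.72 -1.10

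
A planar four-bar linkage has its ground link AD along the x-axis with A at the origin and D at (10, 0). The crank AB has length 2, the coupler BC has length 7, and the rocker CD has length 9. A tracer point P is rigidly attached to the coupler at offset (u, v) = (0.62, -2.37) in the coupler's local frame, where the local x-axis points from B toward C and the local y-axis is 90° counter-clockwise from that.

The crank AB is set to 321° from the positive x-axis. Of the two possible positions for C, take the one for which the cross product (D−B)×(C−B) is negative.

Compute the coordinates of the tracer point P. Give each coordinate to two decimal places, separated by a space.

-0.23 -2.93

A=(0,0), D=(10.00,0)
B = A + 2.00·(cos321°, sin321°) = (1.5543, -1.2586)
|BD| = 8.5390
circle(B,7.00) ∩ circle(D,9.00): a=2.3957, h=6.5773
  candidates: C₊=(2.9544,5.5999) cross=56.163; C₋=(4.8933,-7.4109) cross=-56.163
  mode - wants cross < 0 → take C=(4.8933,-7.4109) (cross=-56.163)
ex = (C−B)/|BC| = (0.4770,-0.8789); ey = (0.8789,0.4770)
P = B + 0.62·ex + -2.37·ey = (-0.2330,-2.9341)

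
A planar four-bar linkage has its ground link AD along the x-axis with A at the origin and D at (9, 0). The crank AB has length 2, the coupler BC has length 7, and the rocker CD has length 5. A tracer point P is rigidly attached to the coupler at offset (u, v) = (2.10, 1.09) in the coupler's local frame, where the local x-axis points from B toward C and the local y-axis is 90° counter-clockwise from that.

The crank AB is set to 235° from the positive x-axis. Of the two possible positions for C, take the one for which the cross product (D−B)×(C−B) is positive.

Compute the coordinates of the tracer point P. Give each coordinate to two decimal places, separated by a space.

-0.05 0.46

A=(0,0), D=(9.00,0)
B = A + 2.00·(cos235°, sin235°) = (-1.1472, -1.6383)
|BD| = 10.2786
circle(B,7.00) ∩ circle(D,5.00): a=6.3068, h=3.0372
  candidates: C₊=(4.5949,2.3653) cross=31.218; C₋=(5.5631,-3.6315) cross=-31.218
  mode + wants cross > 0 → take C=(4.5949,2.3653) (cross=31.218)
ex = (C−B)/|BC| = (0.8203,0.5719); ey = (-0.5719,0.8203)
P = B + 2.10·ex + 1.09·ey = (-0.0480,0.4569)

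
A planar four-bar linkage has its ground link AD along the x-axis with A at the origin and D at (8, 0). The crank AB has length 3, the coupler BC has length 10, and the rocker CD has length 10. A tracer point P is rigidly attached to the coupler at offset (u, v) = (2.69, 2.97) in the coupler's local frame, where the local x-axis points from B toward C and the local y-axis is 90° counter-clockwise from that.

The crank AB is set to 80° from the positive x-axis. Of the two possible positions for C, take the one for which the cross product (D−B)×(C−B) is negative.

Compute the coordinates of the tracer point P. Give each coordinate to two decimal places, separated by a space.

3.59 0.38

A=(0,0), D=(8.00,0)
B = A + 3.00·(cos80°, sin80°) = (0.5209, 2.9544)
|BD| = 8.0414
circle(B,10.00) ∩ circle(D,10.00): a=4.0207, h=9.1561
  candidates: C₊=(7.6244,9.9929) cross=73.628; C₋=(0.8965,-7.0385) cross=-73.628
  mode - wants cross < 0 → take C=(0.8965,-7.0385) (cross=-73.628)
ex = (C−B)/|BC| = (0.0376,-0.9993); ey = (0.9993,0.0376)
P = B + 2.69·ex + 2.97·ey = (3.5899,0.3779)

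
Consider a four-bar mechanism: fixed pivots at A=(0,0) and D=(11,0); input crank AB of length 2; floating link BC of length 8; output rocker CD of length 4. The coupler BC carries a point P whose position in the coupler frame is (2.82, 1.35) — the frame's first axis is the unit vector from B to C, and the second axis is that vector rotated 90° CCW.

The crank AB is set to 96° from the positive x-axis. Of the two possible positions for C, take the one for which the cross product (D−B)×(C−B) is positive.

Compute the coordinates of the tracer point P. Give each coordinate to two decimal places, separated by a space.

A=(0,0), D=(11.00,0)
B = A + 2.00·(cos96°, sin96°) = (-0.2091, 1.9890)
|BD| = 11.3842
circle(B,8.00) ∩ circle(D,4.00): a=7.8003, h=1.7764
  candidates: C₊=(7.7816,2.3753) cross=20.223; C₋=(7.1609,-1.1229) cross=-20.223
  mode + wants cross > 0 → take C=(7.7816,2.3753) (cross=20.223)
ex = (C−B)/|BC| = (0.9988,0.0483); ey = (-0.0483,0.9988)
P = B + 2.82·ex + 1.35·ey = (2.5425,3.4736)

2.54 3.47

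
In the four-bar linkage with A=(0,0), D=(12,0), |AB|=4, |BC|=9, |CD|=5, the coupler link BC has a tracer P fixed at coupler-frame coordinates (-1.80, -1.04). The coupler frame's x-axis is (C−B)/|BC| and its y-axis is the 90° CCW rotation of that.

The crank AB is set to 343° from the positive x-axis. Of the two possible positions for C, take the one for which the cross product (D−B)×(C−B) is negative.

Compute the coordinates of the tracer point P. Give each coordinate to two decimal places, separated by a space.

A=(0,0), D=(12.00,0)
B = A + 4.00·(cos343°, sin343°) = (3.8252, -1.1695)
|BD| = 8.2580
circle(B,9.00) ∩ circle(D,5.00): a=7.5197, h=4.9452
  candidates: C₊=(10.5688,4.7908) cross=40.837; C₋=(11.9694,-4.9999) cross=-40.837
  mode - wants cross < 0 → take C=(11.9694,-4.9999) (cross=-40.837)
ex = (C−B)/|BC| = (0.9049,-0.4256); ey = (0.4256,0.9049)
P = B + -1.80·ex + -1.04·ey = (1.7538,-1.3445)

1.75 -1.34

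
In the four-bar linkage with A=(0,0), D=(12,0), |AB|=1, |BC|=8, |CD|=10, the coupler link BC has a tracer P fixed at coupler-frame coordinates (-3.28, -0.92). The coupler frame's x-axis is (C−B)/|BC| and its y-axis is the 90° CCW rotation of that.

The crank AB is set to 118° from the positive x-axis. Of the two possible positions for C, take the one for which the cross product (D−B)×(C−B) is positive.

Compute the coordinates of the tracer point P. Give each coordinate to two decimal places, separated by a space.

-1.93 -2.20

A=(0,0), D=(12.00,0)
B = A + 1.00·(cos118°, sin118°) = (-0.4695, 0.8829)
|BD| = 12.5007
circle(B,8.00) ∩ circle(D,10.00): a=4.8104, h=6.3922
  candidates: C₊=(4.7804,6.9194) cross=79.907; C₋=(3.8774,-5.8330) cross=-79.907
  mode + wants cross > 0 → take C=(4.7804,6.9194) (cross=79.907)
ex = (C−B)/|BC| = (0.6562,0.7546); ey = (-0.7546,0.6562)
P = B + -3.28·ex + -0.92·ey = (-1.9277,-2.1957)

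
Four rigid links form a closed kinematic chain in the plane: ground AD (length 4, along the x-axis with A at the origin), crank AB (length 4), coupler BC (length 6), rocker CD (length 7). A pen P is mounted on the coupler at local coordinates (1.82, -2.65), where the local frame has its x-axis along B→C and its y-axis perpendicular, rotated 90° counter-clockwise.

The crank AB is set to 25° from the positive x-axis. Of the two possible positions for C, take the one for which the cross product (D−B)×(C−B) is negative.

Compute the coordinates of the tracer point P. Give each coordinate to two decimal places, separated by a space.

2.62 4.74

A=(0,0), D=(4.00,0)
B = A + 4.00·(cos25°, sin25°) = (3.6252, 1.6905)
|BD| = 1.7315
circle(B,6.00) ∩ circle(D,7.00): a=-2.8882, h=5.2591
  candidates: C₊=(8.1346,5.6485) cross=9.106; C₋=(-2.1344,3.3719) cross=-9.106
  mode - wants cross < 0 → take C=(-2.1344,3.3719) (cross=-9.106)
ex = (C−B)/|BC| = (-0.9599,0.2802); ey = (-0.2802,-0.9599)
P = B + 1.82·ex + -2.65·ey = (2.6208,4.7443)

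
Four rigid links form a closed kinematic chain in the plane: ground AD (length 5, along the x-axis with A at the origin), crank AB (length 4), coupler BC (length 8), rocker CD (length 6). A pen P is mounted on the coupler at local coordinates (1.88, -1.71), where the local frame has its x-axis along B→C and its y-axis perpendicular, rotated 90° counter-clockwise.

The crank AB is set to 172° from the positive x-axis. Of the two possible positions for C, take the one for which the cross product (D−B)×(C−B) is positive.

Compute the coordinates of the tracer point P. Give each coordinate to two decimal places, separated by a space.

-1.43 0.34

A=(0,0), D=(5.00,0)
B = A + 4.00·(cos172°, sin172°) = (-3.9611, 0.5567)
|BD| = 8.9783
circle(B,8.00) ∩ circle(D,6.00): a=6.0485, h=5.2360
  candidates: C₊=(2.4004,5.4076) cross=47.011; C₋=(1.7511,-5.0443) cross=-47.011
  mode + wants cross > 0 → take C=(2.4004,5.4076) (cross=47.011)
ex = (C−B)/|BC| = (0.7952,0.6064); ey = (-0.6064,0.7952)
P = B + 1.88·ex + -1.71·ey = (-1.4292,0.3369)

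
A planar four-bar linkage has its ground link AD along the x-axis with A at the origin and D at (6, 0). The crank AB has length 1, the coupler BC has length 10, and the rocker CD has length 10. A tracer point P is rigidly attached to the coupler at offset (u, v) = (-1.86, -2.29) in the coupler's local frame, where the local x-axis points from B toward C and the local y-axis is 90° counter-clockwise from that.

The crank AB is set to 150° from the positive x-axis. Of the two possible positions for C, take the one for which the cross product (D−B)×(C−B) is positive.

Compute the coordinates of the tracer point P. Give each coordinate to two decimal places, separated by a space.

A=(0,0), D=(6.00,0)
B = A + 1.00·(cos150°, sin150°) = (-0.8660, 0.5000)
|BD| = 6.8842
circle(B,10.00) ∩ circle(D,10.00): a=3.4421, h=9.3889
  candidates: C₊=(3.2489,9.6141) cross=64.635; C₋=(1.8851,-9.1141) cross=-64.635
  mode + wants cross > 0 → take C=(3.2489,9.6141) (cross=64.635)
ex = (C−B)/|BC| = (0.4115,0.9114); ey = (-0.9114,0.4115)
P = B + -1.86·ex + -2.29·ey = (0.4557,-2.1375)

0.46 -2.14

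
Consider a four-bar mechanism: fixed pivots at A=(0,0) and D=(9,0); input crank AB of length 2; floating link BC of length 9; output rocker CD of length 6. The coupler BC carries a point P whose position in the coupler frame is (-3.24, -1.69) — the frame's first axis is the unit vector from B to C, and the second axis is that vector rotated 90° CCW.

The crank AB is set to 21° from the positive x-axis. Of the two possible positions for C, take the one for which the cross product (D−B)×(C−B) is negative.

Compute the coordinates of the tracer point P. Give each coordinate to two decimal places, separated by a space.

A=(0,0), D=(9.00,0)
B = A + 2.00·(cos21°, sin21°) = (1.8672, 0.7167)
|BD| = 7.1688
circle(B,9.00) ∩ circle(D,6.00): a=6.7230, h=5.9834
  candidates: C₊=(9.1547,5.9980) cross=42.894; C₋=(7.9582,-5.9089) cross=-42.894
  mode - wants cross < 0 → take C=(7.9582,-5.9089) (cross=-42.894)
ex = (C−B)/|BC| = (0.6768,-0.7362); ey = (0.7362,0.6768)
P = B + -3.24·ex + -1.69·ey = (-1.5698,1.9582)

-1.57 1.96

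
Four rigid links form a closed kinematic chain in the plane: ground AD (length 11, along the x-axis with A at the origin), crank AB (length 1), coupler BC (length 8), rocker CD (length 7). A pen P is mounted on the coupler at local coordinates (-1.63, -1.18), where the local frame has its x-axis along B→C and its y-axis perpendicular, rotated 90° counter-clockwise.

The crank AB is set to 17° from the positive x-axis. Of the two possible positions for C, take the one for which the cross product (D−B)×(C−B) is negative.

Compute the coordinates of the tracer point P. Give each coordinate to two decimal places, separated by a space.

-1.03 0.63

A=(0,0), D=(11.00,0)
B = A + 1.00·(cos17°, sin17°) = (0.9563, 0.2924)
|BD| = 10.0479
circle(B,8.00) ∩ circle(D,7.00): a=5.7704, h=5.5410
  candidates: C₊=(6.8855,5.6631) cross=55.676; C₋=(6.5630,-5.4142) cross=-55.676
  mode - wants cross < 0 → take C=(6.5630,-5.4142) (cross=-55.676)
ex = (C−B)/|BC| = (0.7008,-0.7133); ey = (0.7133,0.7008)
P = B + -1.63·ex + -1.18·ey = (-1.0278,0.6281)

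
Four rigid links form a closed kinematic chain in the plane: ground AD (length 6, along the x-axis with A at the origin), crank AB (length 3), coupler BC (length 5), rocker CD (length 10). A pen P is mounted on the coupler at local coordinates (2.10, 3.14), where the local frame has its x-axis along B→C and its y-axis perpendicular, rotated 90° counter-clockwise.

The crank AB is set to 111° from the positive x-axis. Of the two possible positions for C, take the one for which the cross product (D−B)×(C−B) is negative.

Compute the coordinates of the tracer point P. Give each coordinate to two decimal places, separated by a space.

A=(0,0), D=(6.00,0)
B = A + 3.00·(cos111°, sin111°) = (-1.0751, 2.8007)
|BD| = 7.6093
circle(B,5.00) ∩ circle(D,10.00): a=-1.1235, h=4.8721
  candidates: C₊=(-0.3265,7.7444) cross=37.073; C₋=(-3.9131,-1.3158) cross=-37.073
  mode - wants cross < 0 → take C=(-3.9131,-1.3158) (cross=-37.073)
ex = (C−B)/|BC| = (-0.5676,-0.8233); ey = (0.8233,-0.5676)
P = B + 2.10·ex + 3.14·ey = (0.3182,-0.7104)

0.32 -0.71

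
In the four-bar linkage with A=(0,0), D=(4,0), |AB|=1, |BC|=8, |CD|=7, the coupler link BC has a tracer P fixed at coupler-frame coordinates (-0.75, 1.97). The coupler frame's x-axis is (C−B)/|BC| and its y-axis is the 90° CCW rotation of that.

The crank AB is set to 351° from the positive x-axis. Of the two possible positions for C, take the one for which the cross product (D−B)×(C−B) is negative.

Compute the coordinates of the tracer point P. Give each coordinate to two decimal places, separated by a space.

2.23 1.54

A=(0,0), D=(4.00,0)
B = A + 1.00·(cos351°, sin351°) = (0.9877, -0.1564)
|BD| = 3.0164
circle(B,8.00) ∩ circle(D,7.00): a=3.9946, h=6.9313
  candidates: C₊=(4.6175,6.9727) cross=20.907; C₋=(5.3364,-6.8712) cross=-20.907
  mode - wants cross < 0 → take C=(5.3364,-6.8712) (cross=-20.907)
ex = (C−B)/|BC| = (0.5436,-0.8394); ey = (0.8394,0.5436)
P = B + -0.75·ex + 1.97·ey = (2.2335,1.5439)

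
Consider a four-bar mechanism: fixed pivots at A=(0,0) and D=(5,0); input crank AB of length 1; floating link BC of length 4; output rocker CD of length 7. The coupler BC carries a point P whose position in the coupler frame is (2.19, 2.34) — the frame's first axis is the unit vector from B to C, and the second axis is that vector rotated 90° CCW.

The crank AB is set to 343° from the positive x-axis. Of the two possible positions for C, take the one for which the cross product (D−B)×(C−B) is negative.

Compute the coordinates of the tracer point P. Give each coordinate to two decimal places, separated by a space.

A=(0,0), D=(5.00,0)
B = A + 1.00·(cos343°, sin343°) = (0.9563, -0.2924)
|BD| = 4.0543
circle(B,4.00) ∩ circle(D,7.00): a=-2.0427, h=3.4391
  candidates: C₊=(-1.3291,2.9905) cross=13.943; C₋=(-0.8330,-3.8698) cross=-13.943
  mode - wants cross < 0 → take C=(-0.8330,-3.8698) (cross=-13.943)
ex = (C−B)/|BC| = (-0.4473,-0.8944); ey = (0.8944,-0.4473)
P = B + 2.19·ex + 2.34·ey = (2.0695,-3.2978)

2.07 -3.30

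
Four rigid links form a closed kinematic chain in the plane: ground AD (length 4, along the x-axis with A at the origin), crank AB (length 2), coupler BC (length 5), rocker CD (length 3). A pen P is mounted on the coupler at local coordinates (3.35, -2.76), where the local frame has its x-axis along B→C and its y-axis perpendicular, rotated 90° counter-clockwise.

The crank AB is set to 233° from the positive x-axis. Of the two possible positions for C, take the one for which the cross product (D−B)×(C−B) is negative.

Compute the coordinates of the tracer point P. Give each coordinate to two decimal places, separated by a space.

A=(0,0), D=(4.00,0)
B = A + 2.00·(cos233°, sin233°) = (-1.2036, -1.5973)
|BD| = 5.4433
circle(B,5.00) ∩ circle(D,3.00): a=4.1913, h=2.7263
  candidates: C₊=(2.0032,2.2389) cross=14.840; C₋=(3.6032,-2.9736) cross=-14.840
  mode - wants cross < 0 → take C=(3.6032,-2.9736) (cross=-14.840)
ex = (C−B)/|BC| = (0.9614,-0.2753); ey = (0.2753,0.9614)
P = B + 3.35·ex + -2.76·ey = (1.2572,-5.1728)

1.26 -5.17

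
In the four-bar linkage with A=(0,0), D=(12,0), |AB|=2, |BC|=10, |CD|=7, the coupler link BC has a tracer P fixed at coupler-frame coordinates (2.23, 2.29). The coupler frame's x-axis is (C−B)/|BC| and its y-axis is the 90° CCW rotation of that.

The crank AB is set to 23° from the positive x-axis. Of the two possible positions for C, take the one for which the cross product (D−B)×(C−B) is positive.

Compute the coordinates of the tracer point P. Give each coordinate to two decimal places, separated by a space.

A=(0,0), D=(12.00,0)
B = A + 2.00·(cos23°, sin23°) = (1.8410, 0.7815)
|BD| = 10.1890
circle(B,10.00) ∩ circle(D,7.00): a=7.5972, h=6.5025
  candidates: C₊=(9.9146,6.6821) cross=66.254; C₋=(8.9171,-6.2846) cross=-66.254
  mode + wants cross > 0 → take C=(9.9146,6.6821) (cross=66.254)
ex = (C−B)/|BC| = (0.8074,0.5901); ey = (-0.5901,0.8074)
P = B + 2.23·ex + 2.29·ey = (2.2902,3.9462)

2.29 3.95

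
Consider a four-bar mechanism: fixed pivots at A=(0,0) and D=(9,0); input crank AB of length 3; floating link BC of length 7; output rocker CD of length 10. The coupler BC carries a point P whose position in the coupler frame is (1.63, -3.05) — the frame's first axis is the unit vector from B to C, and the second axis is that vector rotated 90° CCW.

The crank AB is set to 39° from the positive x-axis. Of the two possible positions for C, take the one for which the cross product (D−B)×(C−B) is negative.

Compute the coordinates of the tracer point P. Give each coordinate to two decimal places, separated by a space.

-1.07 1.25

A=(0,0), D=(9.00,0)
B = A + 3.00·(cos39°, sin39°) = (2.3314, 1.8880)
|BD| = 6.9307
circle(B,7.00) ∩ circle(D,10.00): a=-0.2140, h=6.9967
  candidates: C₊=(4.0315,8.6784) cross=48.492; C₋=(0.2196,-4.7859) cross=-48.492
  mode - wants cross < 0 → take C=(0.2196,-4.7859) (cross=-48.492)
ex = (C−B)/|BC| = (-0.3017,-0.9534); ey = (0.9534,-0.3017)
P = B + 1.63·ex + -3.05·ey = (-1.0682,1.2541)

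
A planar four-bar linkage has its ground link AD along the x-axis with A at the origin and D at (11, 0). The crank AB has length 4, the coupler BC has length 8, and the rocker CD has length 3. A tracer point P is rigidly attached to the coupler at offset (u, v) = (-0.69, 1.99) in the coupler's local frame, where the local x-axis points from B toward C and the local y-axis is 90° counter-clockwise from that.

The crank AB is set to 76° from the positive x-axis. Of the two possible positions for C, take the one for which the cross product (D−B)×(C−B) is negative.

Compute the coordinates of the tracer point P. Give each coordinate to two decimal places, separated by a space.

1.31 5.96

A=(0,0), D=(11.00,0)
B = A + 4.00·(cos76°, sin76°) = (0.9677, 3.8812)
|BD| = 10.7569
circle(B,8.00) ∩ circle(D,3.00): a=7.9349, h=1.0181
  candidates: C₊=(8.7355,1.9677) cross=10.952; C₋=(8.0008,0.0686) cross=-10.952
  mode - wants cross < 0 → take C=(8.0008,0.0686) (cross=-10.952)
ex = (C−B)/|BC| = (0.8791,-0.4766); ey = (0.4766,0.8791)
P = B + -0.69·ex + 1.99·ey = (1.3095,5.9595)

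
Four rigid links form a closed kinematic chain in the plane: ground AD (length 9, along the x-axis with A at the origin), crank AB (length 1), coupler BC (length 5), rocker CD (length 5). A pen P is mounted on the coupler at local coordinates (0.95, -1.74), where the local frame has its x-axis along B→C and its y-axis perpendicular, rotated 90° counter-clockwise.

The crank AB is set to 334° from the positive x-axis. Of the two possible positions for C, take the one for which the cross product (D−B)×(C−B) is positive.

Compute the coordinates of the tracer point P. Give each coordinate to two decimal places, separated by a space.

A=(0,0), D=(9.00,0)
B = A + 1.00·(cos334°, sin334°) = (0.8988, -0.4384)
|BD| = 8.1131
circle(B,5.00) ∩ circle(D,5.00): a=4.0565, h=2.9231
  candidates: C₊=(4.7915,2.6997) cross=23.715; C₋=(5.1073,-3.1380) cross=-23.715
  mode + wants cross > 0 → take C=(4.7915,2.6997) (cross=23.715)
ex = (C−B)/|BC| = (0.7785,0.6276); ey = (-0.6276,0.7785)
P = B + 0.95·ex + -1.74·ey = (2.7304,-1.1968)

2.73 -1.20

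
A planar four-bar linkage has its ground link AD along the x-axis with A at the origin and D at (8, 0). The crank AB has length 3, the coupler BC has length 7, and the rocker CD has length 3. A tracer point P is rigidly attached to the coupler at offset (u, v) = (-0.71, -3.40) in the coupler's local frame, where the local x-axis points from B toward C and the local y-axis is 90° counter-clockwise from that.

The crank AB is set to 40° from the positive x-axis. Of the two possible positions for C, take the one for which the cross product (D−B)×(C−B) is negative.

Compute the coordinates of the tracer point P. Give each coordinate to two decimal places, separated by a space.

-0.57 -0.03

A=(0,0), D=(8.00,0)
B = A + 3.00·(cos40°, sin40°) = (2.2981, 1.9284)
|BD| = 6.0191
circle(B,7.00) ∩ circle(D,3.00): a=6.3323, h=2.9836
  candidates: C₊=(9.2525,2.7260) cross=17.959; C₋=(7.3408,-2.9267) cross=-17.959
  mode - wants cross < 0 → take C=(7.3408,-2.9267) (cross=-17.959)
ex = (C−B)/|BC| = (0.7204,-0.6936); ey = (0.6936,0.7204)
P = B + -0.71·ex + -3.40·ey = (-0.5715,-0.0285)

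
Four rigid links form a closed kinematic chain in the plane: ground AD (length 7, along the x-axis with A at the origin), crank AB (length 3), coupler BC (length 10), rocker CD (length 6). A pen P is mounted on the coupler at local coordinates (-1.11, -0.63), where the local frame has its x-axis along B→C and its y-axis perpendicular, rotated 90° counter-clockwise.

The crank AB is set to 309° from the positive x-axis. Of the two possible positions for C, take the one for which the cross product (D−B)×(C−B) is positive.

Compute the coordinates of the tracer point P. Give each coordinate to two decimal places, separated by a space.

1.80 -3.60

A=(0,0), D=(7.00,0)
B = A + 3.00·(cos309°, sin309°) = (1.8880, -2.3314)
|BD| = 5.6186
circle(B,10.00) ∩ circle(D,6.00): a=8.5047, h=5.2603
  candidates: C₊=(7.4431,5.9836) cross=29.555; C₋=(11.8086,-3.5884) cross=-29.555
  mode + wants cross > 0 → take C=(7.4431,5.9836) (cross=29.555)
ex = (C−B)/|BC| = (0.5555,0.8315); ey = (-0.8315,0.5555)
P = B + -1.11·ex + -0.63·ey = (1.7952,-3.6044)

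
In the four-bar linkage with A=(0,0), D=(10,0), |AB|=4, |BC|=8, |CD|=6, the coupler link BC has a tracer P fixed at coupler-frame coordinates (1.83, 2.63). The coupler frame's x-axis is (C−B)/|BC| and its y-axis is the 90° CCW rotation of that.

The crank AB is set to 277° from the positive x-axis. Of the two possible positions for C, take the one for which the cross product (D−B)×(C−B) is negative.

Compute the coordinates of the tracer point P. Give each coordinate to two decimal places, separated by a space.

2.86 -1.81

A=(0,0), D=(10.00,0)
B = A + 4.00·(cos277°, sin277°) = (0.4875, -3.9702)
|BD| = 10.3078
circle(B,8.00) ∩ circle(D,6.00): a=6.5121, h=4.6468
  candidates: C₊=(4.7074,2.8263) cross=47.898; C₋=(8.2869,-5.7502) cross=-47.898
  mode - wants cross < 0 → take C=(8.2869,-5.7502) (cross=-47.898)
ex = (C−B)/|BC| = (0.9749,-0.2225); ey = (0.2225,0.9749)
P = B + 1.83·ex + 2.63·ey = (2.8568,-1.8133)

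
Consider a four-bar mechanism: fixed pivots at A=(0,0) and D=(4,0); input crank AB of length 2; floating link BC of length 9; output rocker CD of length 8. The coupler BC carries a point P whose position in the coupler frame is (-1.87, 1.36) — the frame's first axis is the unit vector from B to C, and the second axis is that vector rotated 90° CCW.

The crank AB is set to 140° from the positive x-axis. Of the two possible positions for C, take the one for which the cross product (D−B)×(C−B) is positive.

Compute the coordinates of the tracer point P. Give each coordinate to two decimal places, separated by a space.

A=(0,0), D=(4.00,0)
B = A + 2.00·(cos140°, sin140°) = (-1.5321, 1.2856)
|BD| = 5.6795
circle(B,9.00) ∩ circle(D,8.00): a=4.3364, h=7.8864
  candidates: C₊=(4.4768,7.9858) cross=44.791; C₋=(0.9066,-7.3777) cross=-44.791
  mode + wants cross > 0 → take C=(4.4768,7.9858) (cross=44.791)
ex = (C−B)/|BC| = (0.6677,0.7445); ey = (-0.7445,0.6677)
P = B + -1.87·ex + 1.36·ey = (-3.7931,0.8014)

-3.79 0.80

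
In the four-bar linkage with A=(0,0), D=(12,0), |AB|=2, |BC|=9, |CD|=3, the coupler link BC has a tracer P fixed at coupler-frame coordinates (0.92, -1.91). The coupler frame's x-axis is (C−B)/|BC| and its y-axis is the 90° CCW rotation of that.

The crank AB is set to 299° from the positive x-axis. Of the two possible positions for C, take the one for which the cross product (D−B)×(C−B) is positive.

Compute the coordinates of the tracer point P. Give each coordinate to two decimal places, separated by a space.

2.51 -3.21

A=(0,0), D=(12.00,0)
B = A + 2.00·(cos299°, sin299°) = (0.9696, -1.7492)
|BD| = 11.1682
circle(B,9.00) ∩ circle(D,3.00): a=8.8075, h=1.8513
  candidates: C₊=(9.3785,1.4587) cross=20.675; C₋=(9.9584,-2.1982) cross=-20.675
  mode + wants cross > 0 → take C=(9.3785,1.4587) (cross=20.675)
ex = (C−B)/|BC| = (0.9343,0.3564); ey = (-0.3564,0.9343)
P = B + 0.92·ex + -1.91·ey = (2.5100,-3.2059)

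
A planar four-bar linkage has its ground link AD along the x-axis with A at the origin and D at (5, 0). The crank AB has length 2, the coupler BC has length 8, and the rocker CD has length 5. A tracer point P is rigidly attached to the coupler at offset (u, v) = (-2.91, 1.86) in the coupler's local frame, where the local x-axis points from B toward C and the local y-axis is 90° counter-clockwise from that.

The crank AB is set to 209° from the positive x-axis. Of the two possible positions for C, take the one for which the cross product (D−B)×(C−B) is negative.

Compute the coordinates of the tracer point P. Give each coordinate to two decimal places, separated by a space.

A=(0,0), D=(5.00,0)
B = A + 2.00·(cos209°, sin209°) = (-1.7492, -0.9696)
|BD| = 6.8185
circle(B,8.00) ∩ circle(D,5.00): a=6.2691, h=4.9697
  candidates: C₊=(3.7495,4.8411) cross=33.886; C₋=(5.1629,-4.9973) cross=-33.886
  mode - wants cross < 0 → take C=(5.1629,-4.9973) (cross=-33.886)
ex = (C−B)/|BC| = (0.8640,-0.5035); ey = (0.5035,0.8640)
P = B + -2.91·ex + 1.86·ey = (-3.3271,2.1025)

-3.33 2.10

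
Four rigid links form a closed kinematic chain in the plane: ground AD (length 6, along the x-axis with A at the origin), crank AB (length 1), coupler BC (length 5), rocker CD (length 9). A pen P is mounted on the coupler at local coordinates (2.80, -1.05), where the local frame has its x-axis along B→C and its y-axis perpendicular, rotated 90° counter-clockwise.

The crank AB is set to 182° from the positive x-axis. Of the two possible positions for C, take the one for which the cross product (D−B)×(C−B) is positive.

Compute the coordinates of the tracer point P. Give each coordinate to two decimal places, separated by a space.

-0.25 2.86

A=(0,0), D=(6.00,0)
B = A + 1.00·(cos182°, sin182°) = (-0.9994, -0.0349)
|BD| = 6.9995
circle(B,5.00) ∩ circle(D,9.00): a=-0.5006, h=4.9749
  candidates: C₊=(-1.5247,4.9374) cross=34.822; C₋=(-1.4751,-5.0122) cross=-34.822
  mode + wants cross > 0 → take C=(-1.5247,4.9374) (cross=34.822)
ex = (C−B)/|BC| = (-0.1051,0.9945); ey = (-0.9945,-0.1051)
P = B + 2.80·ex + -1.05·ey = (-0.2494,2.8599)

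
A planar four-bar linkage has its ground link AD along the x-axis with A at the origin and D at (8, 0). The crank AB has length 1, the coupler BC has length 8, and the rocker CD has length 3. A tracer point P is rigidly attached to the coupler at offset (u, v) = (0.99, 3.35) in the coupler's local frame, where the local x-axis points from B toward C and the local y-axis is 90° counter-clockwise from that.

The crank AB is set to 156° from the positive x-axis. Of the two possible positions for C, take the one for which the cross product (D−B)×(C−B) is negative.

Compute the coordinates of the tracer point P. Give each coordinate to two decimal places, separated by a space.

1.26 3.14

A=(0,0), D=(8.00,0)
B = A + 1.00·(cos156°, sin156°) = (-0.9135, 0.4067)
|BD| = 8.9228
circle(B,8.00) ∩ circle(D,3.00): a=7.5434, h=2.6641
  candidates: C₊=(6.7434,2.7242) cross=23.771; C₋=(6.5006,-2.5984) cross=-23.771
  mode - wants cross < 0 → take C=(6.5006,-2.5984) (cross=-23.771)
ex = (C−B)/|BC| = (0.9268,-0.3756); ey = (0.3756,0.9268)
P = B + 0.99·ex + 3.35·ey = (1.2624,3.1395)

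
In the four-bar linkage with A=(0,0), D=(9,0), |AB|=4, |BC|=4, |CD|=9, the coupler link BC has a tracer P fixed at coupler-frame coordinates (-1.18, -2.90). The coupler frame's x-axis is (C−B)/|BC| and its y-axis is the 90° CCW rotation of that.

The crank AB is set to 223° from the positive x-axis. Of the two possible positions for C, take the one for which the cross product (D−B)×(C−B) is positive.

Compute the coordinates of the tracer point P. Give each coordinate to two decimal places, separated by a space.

A=(0,0), D=(9.00,0)
B = A + 4.00·(cos223°, sin223°) = (-2.9254, -2.7280)
|BD| = 12.2335
circle(B,4.00) ∩ circle(D,9.00): a=3.4601, h=2.0070
  candidates: C₊=(0.0000,-0.0000) cross=24.552; C₋=(0.8951,-3.9128) cross=-24.552
  mode + wants cross > 0 → take C=(0.0000,-0.0000) (cross=24.552)
ex = (C−B)/|BC| = (0.7314,0.6820); ey = (-0.6820,0.7314)
P = B + -1.18·ex + -2.90·ey = (-1.8106,-5.6537)

-1.81 -5.65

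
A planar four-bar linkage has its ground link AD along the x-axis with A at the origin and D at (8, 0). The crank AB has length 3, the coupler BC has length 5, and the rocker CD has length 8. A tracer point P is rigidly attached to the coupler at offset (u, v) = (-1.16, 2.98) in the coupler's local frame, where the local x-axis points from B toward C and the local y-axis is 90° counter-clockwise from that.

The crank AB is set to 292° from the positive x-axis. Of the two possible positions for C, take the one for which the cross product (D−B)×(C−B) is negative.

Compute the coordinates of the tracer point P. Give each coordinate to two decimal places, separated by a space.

A=(0,0), D=(8.00,0)
B = A + 3.00·(cos292°, sin292°) = (1.1238, -2.7816)
|BD| = 7.4175
circle(B,5.00) ∩ circle(D,8.00): a=1.0798, h=4.8820
  candidates: C₊=(0.2941,2.1491) cross=36.212; C₋=(3.9556,-6.9024) cross=-36.212
  mode - wants cross < 0 → take C=(3.9556,-6.9024) (cross=-36.212)
ex = (C−B)/|BC| = (0.5664,-0.8242); ey = (0.8242,0.5664)
P = B + -1.16·ex + 2.98·ey = (2.9229,-0.1378)

2.92 -0.14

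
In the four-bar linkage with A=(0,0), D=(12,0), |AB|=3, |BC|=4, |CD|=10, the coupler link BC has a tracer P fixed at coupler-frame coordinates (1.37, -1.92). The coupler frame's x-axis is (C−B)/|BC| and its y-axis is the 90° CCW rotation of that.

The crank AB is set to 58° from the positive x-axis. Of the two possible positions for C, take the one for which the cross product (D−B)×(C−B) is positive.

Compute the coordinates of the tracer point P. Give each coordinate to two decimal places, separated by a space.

3.95 2.57

A=(0,0), D=(12.00,0)
B = A + 3.00·(cos58°, sin58°) = (1.5898, 2.5441)
|BD| = 10.7166
circle(B,4.00) ∩ circle(D,10.00): a=1.4392, h=3.7321
  candidates: C₊=(3.8738,5.8279) cross=39.996; C₋=(2.1018,-1.4230) cross=-39.996
  mode + wants cross > 0 → take C=(3.8738,5.8279) (cross=39.996)
ex = (C−B)/|BC| = (0.5710,0.8209); ey = (-0.8209,0.5710)
P = B + 1.37·ex + -1.92·ey = (3.9483,2.5725)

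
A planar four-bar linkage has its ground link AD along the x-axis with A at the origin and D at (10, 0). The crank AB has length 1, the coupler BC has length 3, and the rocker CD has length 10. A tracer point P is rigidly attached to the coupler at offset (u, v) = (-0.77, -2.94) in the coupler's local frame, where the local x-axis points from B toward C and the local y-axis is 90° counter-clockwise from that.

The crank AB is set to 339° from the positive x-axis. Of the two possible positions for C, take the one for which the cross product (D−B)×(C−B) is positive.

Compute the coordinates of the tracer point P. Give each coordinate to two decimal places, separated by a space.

3.97 -0.53

A=(0,0), D=(10.00,0)
B = A + 1.00·(cos339°, sin339°) = (0.9336, -0.3584)
|BD| = 9.0735
circle(B,3.00) ∩ circle(D,10.00): a=-0.4779, h=2.9617
  candidates: C₊=(0.3391,2.5821) cross=26.873; C₋=(0.5731,-3.3366) cross=-26.873
  mode + wants cross > 0 → take C=(0.3391,2.5821) (cross=26.873)
ex = (C−B)/|BC| = (-0.1982,0.9802); ey = (-0.9802,-0.1982)
P = B + -0.77·ex + -2.94·ey = (3.9679,-0.5305)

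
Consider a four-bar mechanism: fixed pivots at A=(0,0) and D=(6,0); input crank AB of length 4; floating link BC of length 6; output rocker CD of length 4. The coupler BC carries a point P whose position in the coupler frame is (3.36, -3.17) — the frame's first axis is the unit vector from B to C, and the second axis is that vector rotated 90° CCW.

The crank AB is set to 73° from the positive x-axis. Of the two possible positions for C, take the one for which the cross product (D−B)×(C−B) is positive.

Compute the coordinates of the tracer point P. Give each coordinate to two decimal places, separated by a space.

A=(0,0), D=(6.00,0)
B = A + 4.00·(cos73°, sin73°) = (1.1695, 3.8252)
|BD| = 6.1617
circle(B,6.00) ∩ circle(D,4.00): a=4.7038, h=3.7249
  candidates: C₊=(7.1695,3.8252) cross=22.951; C₋=(2.5446,-2.0151) cross=-22.951
  mode + wants cross > 0 → take C=(7.1695,3.8252) (cross=22.951)
ex = (C−B)/|BC| = (1.0000,0.0000); ey = (-0.0000,1.0000)
P = B + 3.36·ex + -3.17·ey = (4.5295,0.6552)

4.53 0.66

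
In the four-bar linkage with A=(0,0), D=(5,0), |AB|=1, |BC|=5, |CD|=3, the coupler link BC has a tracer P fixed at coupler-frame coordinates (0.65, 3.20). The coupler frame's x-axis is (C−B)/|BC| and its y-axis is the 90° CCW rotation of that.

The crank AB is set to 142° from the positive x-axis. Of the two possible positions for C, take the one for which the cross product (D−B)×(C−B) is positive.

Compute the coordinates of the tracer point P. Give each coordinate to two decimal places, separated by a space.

A=(0,0), D=(5.00,0)
B = A + 1.00·(cos142°, sin142°) = (-0.7880, 0.6157)
|BD| = 5.8207
circle(B,5.00) ∩ circle(D,3.00): a=4.2847, h=2.5770
  candidates: C₊=(3.7453,2.7250) cross=15.000; C₋=(3.2001,-2.4001) cross=-15.000
  mode + wants cross > 0 → take C=(3.7453,2.7250) (cross=15.000)
ex = (C−B)/|BC| = (0.9067,0.4219); ey = (-0.4219,0.9067)
P = B + 0.65·ex + 3.20·ey = (-1.5487,3.7912)

-1.55 3.79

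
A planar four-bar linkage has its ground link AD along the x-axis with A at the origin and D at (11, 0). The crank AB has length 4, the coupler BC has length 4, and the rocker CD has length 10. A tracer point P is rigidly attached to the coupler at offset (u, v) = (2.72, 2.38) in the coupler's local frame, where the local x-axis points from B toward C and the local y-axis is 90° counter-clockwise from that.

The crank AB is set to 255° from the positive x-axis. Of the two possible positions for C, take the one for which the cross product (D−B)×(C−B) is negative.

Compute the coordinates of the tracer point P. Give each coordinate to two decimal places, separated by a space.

A=(0,0), D=(11.00,0)
B = A + 4.00·(cos255°, sin255°) = (-1.0353, -3.8637)
|BD| = 12.6403
circle(B,4.00) ∩ circle(D,10.00): a=2.9974, h=2.6487
  candidates: C₊=(1.0091,-0.4256) cross=33.480; C₋=(2.6283,-5.4694) cross=-33.480
  mode - wants cross < 0 → take C=(2.6283,-5.4694) (cross=-33.480)
ex = (C−B)/|BC| = (0.9159,-0.4014); ey = (0.4014,0.9159)
P = B + 2.72·ex + 2.38·ey = (2.4113,-2.7758)

2.41 -2.78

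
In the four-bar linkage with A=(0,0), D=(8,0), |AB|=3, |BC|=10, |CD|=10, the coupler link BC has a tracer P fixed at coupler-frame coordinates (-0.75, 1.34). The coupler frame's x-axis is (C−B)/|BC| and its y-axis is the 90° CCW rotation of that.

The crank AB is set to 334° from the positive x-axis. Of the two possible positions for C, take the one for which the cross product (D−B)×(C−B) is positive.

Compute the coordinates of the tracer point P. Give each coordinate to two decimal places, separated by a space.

A=(0,0), D=(8.00,0)
B = A + 3.00·(cos334°, sin334°) = (2.6964, -1.3151)
|BD| = 5.4642
circle(B,10.00) ∩ circle(D,10.00): a=2.7321, h=9.6195
  candidates: C₊=(3.0330,8.6792) cross=52.563; C₋=(7.6634,-9.9943) cross=-52.563
  mode + wants cross > 0 → take C=(3.0330,8.6792) (cross=52.563)
ex = (C−B)/|BC| = (0.0337,0.9994); ey = (-0.9994,0.0337)
P = B + -0.75·ex + 1.34·ey = (1.3319,-2.0196)

1.33 -2.02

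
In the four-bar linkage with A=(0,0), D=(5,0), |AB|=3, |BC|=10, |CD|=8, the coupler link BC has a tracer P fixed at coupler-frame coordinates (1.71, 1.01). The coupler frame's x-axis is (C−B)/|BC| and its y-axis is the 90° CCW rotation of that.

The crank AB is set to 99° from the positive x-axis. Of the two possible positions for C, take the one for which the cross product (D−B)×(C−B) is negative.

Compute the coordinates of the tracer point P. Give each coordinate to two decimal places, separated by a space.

0.78 1.42

A=(0,0), D=(5.00,0)
B = A + 3.00·(cos99°, sin99°) = (-0.4693, 2.9631)
|BD| = 6.2204
circle(B,10.00) ∩ circle(D,8.00): a=6.0039, h=7.9971
  candidates: C₊=(8.6191,7.1346) cross=49.745; C₋=(1.0003,-6.9284) cross=-49.745
  mode - wants cross < 0 → take C=(1.0003,-6.9284) (cross=-49.745)
ex = (C−B)/|BC| = (0.1470,-0.9891); ey = (0.9891,0.1470)
P = B + 1.71·ex + 1.01·ey = (0.7810,1.4201)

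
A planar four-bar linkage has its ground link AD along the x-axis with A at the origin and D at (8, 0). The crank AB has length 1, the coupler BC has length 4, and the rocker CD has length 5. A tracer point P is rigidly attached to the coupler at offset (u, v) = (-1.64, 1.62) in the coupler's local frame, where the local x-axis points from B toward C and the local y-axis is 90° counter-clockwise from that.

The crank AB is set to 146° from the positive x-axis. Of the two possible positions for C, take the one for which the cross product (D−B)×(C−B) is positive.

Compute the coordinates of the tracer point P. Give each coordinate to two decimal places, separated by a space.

A=(0,0), D=(8.00,0)
B = A + 1.00·(cos146°, sin146°) = (-0.8290, 0.5592)
|BD| = 8.8467
circle(B,4.00) ∩ circle(D,5.00): a=3.9147, h=0.8217
  candidates: C₊=(3.1298,1.1318) cross=7.269; C₋=(3.0259,-0.5083) cross=-7.269
  mode + wants cross > 0 → take C=(3.1298,1.1318) (cross=7.269)
ex = (C−B)/|BC| = (0.9897,0.1431); ey = (-0.1431,0.9897)
P = B + -1.64·ex + 1.62·ey = (-2.6840,1.9278)

-2.68 1.93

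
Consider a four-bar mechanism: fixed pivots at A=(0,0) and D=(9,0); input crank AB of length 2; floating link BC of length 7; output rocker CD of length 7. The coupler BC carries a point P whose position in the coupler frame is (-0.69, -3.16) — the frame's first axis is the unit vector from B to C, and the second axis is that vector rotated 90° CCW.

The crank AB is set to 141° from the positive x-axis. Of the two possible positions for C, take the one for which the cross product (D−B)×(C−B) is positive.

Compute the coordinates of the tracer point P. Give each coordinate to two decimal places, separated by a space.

-0.37 -1.75

A=(0,0), D=(9.00,0)
B = A + 2.00·(cos141°, sin141°) = (-1.5543, 1.2586)
|BD| = 10.6291
circle(B,7.00) ∩ circle(D,7.00): a=5.3145, h=4.5558
  candidates: C₊=(4.2623,5.1531) cross=48.424; C₋=(3.1834,-3.8945) cross=-48.424
  mode + wants cross > 0 → take C=(4.2623,5.1531) (cross=48.424)
ex = (C−B)/|BC| = (0.8309,0.5564); ey = (-0.5564,0.8309)
P = B + -0.69·ex + -3.16·ey = (-0.3696,-1.7510)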